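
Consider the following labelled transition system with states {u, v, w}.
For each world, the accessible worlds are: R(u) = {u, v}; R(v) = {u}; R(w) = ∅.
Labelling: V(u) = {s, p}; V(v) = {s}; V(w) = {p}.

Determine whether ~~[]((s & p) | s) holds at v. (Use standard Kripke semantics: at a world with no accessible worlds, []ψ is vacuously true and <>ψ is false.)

At v: ~[]((s & p) | s) is false, so ~~[]((s & p) | s) is true.
  At v: []((s & p) | s) is true, so ~[]((s & p) | s) is false.
    At v: []((s & p) | s) requires (s & p) | s at every successor {u}.
      At u: (s & p) | s is true.
    So []((s & p) | s) is true at v.

Yes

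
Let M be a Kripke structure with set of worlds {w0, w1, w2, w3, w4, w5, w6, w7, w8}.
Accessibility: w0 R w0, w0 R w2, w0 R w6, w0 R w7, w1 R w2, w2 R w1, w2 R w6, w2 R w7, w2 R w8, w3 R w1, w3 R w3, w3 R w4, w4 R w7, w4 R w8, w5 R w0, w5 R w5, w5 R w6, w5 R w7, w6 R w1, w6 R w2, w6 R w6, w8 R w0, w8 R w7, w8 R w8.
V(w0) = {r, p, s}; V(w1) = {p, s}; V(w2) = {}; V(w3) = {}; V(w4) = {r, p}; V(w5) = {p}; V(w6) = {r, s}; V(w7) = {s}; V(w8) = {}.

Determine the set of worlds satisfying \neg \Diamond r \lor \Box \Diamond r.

Recall that \Box ψ holds at a world iff ψ holds at every accessible world, and \Diamond ψ holds iff ψ holds at some accessible world.
Let φ = \neg \Diamond r \lor \Box \Diamond r. Evaluate φ at each world:
  w0 (successors {w0, w2, w6, w7}): φ is false.
  w1 (successors {w2}): φ is true.
  w2 (successors {w1, w6, w7, w8}): φ is false.
  w3 (successors {w1, w3, w4}): φ is false.
  w4 (successors {w7, w8}): φ is true.
  w5 (successors {w0, w5, w6, w7}): φ is false.
  w6 (successors {w1, w2, w6}): φ is false.
  w7 (successors ∅): φ is true.
  w8 (successors {w0, w7, w8}): φ is false.
For instance, at w1:
  At w1: \neg \Diamond r is true, \Box \Diamond r is true, so \neg \Diamond r \lor \Box \Diamond r is true.
    At w1: \Diamond r is false, so \neg \Diamond r is true.
      At w1: \Diamond r requires r at some successor in {w2}.
        At w2: r is false.
      So \Diamond r is false at w1.
    At w1: \Box \Diamond r requires \Diamond r at every successor {w2}.
      At w2: \Diamond r is true.
    So \Box \Diamond r is true at w1.
Satisfying worlds: {w1, w4, w7}

w1, w4, w7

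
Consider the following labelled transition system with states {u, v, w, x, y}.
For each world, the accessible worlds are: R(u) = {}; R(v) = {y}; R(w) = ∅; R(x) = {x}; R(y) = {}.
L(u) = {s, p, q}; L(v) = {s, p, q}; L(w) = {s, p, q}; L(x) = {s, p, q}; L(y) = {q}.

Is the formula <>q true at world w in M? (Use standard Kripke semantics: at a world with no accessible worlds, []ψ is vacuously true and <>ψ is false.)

No

Recall that <>ψ holds at a world iff ψ holds at some accessible world.
At w: no accessible worlds, so <>q is false.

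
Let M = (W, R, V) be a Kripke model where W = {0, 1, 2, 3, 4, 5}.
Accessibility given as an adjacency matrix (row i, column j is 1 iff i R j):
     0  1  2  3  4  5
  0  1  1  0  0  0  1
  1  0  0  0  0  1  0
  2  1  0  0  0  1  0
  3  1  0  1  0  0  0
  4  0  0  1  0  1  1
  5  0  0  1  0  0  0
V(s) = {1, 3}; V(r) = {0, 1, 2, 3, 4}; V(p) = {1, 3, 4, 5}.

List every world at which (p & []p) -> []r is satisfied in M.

0, 1, 2, 3, 4, 5

Recall that []ψ holds at a world iff ψ holds at every accessible world, and <>ψ holds iff ψ holds at some accessible world.
Let φ = (p & []p) -> []r. Evaluate φ at each world:
  0 (successors {0, 1, 5}): φ is true.
  1 (successors {4}): φ is true.
  2 (successors {0, 4}): φ is true.
  3 (successors {0, 2}): φ is true.
  4 (successors {2, 4, 5}): φ is true.
  5 (successors {2}): φ is true.
For instance, at 1:
  At 1: p & []p is true, []r is true, so (p & []p) -> []r is true.
    At 1: p is true, []p is true, so p & []p is true.
      At 1: []p requires p at every successor {4}.
        At 4: p is true.
      So []p is true at 1.
    At 1: []r requires r at every successor {4}.
      At 4: r is true.
    So []r is true at 1.
Satisfying worlds: {0, 1, 2, 3, 4, 5}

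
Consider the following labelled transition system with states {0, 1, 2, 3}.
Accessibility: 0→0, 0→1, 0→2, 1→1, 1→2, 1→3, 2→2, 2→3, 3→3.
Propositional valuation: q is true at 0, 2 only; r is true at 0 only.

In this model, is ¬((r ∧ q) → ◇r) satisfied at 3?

At 3: (r ∧ q) → ◇r is true, so ¬((r ∧ q) → ◇r) is false.
  At 3: r ∧ q is false, ◇r is false, so (r ∧ q) → ◇r is true.
    At 3: ◇r requires r at some successor in {3}.
      At 3: r is false.
    So ◇r is false at 3.

No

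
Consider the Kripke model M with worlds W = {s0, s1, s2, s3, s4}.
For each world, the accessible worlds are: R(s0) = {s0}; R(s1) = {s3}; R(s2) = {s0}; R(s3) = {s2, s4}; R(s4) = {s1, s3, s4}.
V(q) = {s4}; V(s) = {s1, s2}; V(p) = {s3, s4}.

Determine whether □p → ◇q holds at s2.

Yes

At s2: □p is false, ◇q is false, so □p → ◇q is true.
  At s2: □p requires p at every successor {s0}.
    p fails at s0, so □p is false at s2.
  At s2: ◇q requires q at some successor in {s0}.
    At s0: q is false.
  So ◇q is false at s2.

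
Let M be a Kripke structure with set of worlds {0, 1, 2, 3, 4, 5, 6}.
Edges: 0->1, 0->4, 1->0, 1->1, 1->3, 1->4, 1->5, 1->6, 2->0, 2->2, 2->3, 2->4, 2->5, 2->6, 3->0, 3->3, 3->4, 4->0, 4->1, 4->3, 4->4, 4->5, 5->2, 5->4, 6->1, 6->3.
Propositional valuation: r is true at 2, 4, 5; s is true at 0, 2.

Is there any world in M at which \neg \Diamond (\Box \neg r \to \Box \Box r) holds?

No

Let φ = \neg \Diamond (\Box \neg r \to \Box \Box r). Evaluate φ at each world:
  0 (successors {1, 4}): φ is false.
  1 (successors {0, 1, 3, 4, 5, 6}): φ is false.
  2 (successors {0, 2, 3, 4, 5, 6}): φ is false.
  3 (successors {0, 3, 4}): φ is false.
  4 (successors {0, 1, 3, 4, 5}): φ is false.
  5 (successors {2, 4}): φ is false.
  6 (successors {1, 3}): φ is false.
For instance, at 4:
  At 4: \Diamond (\Box \neg r \to \Box \Box r) is true, so \neg \Diamond (\Box \neg r \to \Box \Box r) is false.
    At 4: \Diamond (\Box \neg r \to \Box \Box r) requires \Box \neg r \to \Box \Box r at some successor in {0, 1, 3, 4, 5}.
      \Box \neg r \to \Box \Box r holds at 0, so \Diamond (\Box \neg r \to \Box \Box r) is true at 4.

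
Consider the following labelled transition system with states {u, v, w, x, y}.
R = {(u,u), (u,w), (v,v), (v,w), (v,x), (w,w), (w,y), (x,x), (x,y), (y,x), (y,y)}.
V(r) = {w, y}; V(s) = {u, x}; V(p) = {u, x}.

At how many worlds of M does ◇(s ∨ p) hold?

Let φ = ◇(s ∨ p). Evaluate φ at each world:
  u (successors {u, w}): φ is true.
  v (successors {v, w, x}): φ is true.
  w (successors {w, y}): φ is false.
  x (successors {x, y}): φ is true.
  y (successors {x, y}): φ is true.
For instance, at w:
  At w: ◇(s ∨ p) requires s ∨ p at some successor in {w, y}.
    At w: s ∨ p is false.
    At y: s ∨ p is false.
  So ◇(s ∨ p) is false at w.
Satisfying worlds: {u, v, x, y}

4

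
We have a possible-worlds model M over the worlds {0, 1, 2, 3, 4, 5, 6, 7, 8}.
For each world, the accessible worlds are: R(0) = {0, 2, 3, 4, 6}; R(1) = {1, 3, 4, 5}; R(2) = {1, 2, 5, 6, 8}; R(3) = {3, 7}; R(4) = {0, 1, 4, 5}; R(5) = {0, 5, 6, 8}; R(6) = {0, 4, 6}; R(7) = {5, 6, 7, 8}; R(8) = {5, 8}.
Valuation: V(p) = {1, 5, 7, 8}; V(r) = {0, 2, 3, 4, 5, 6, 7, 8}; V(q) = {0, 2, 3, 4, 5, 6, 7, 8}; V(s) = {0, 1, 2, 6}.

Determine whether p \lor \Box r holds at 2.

Recall that \Box ψ holds at a world iff ψ holds at every accessible world, and \Diamond ψ holds iff ψ holds at some accessible world.
At 2: p is false, \Box r is false, so p \lor \Box r is false.
  At 2: \Box r requires r at every successor {1, 2, 5, 6, 8}.
    r fails at 1, so \Box r is false at 2.

No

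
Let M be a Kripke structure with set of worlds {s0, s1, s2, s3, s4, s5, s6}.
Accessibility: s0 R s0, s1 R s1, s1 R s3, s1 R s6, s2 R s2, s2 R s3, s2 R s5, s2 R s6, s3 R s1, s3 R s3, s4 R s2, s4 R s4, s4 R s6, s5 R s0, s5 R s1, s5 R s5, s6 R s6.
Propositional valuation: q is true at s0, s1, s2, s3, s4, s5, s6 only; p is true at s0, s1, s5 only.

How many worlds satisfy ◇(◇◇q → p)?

5

Let φ = ◇(◇◇q → p). Evaluate φ at each world:
  s0 (successors {s0}): φ is true.
  s1 (successors {s1, s3, s6}): φ is true.
  s2 (successors {s2, s3, s5, s6}): φ is true.
  s3 (successors {s1, s3}): φ is true.
  s4 (successors {s2, s4, s6}): φ is false.
  s5 (successors {s0, s1, s5}): φ is true.
  s6 (successors {s6}): φ is false.
For instance, at s0:
  At s0: ◇(◇◇q → p) requires ◇◇q → p at some successor in {s0}.
    ◇◇q → p holds at s0, so ◇(◇◇q → p) is true at s0.
      At s0: ◇◇q is true, p is true, so ◇◇q → p is true.
Satisfying worlds: {s0, s1, s2, s3, s5}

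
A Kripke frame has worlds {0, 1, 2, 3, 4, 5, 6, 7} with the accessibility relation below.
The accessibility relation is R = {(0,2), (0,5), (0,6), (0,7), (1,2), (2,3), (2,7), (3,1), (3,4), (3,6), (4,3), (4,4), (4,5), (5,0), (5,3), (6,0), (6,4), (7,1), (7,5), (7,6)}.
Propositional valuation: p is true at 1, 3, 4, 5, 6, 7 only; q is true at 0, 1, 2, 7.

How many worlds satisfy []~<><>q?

Recall that []ψ holds at a world iff ψ holds at every accessible world, and <>ψ holds iff ψ holds at some accessible world.
Let φ = []~<><>q. Evaluate φ at each world:
  0 (successors {2, 5, 6, 7}): φ is false.
  1 (successors {2}): φ is false.
  2 (successors {3, 7}): φ is false.
  3 (successors {1, 4, 6}): φ is false.
  4 (successors {3, 4, 5}): φ is false.
  5 (successors {0, 3}): φ is false.
  6 (successors {0, 4}): φ is false.
  7 (successors {1, 5, 6}): φ is false.
For instance, at 0:
  At 0: []~<><>q requires ~<><>q at every successor {2, 5, 6, 7}.
    ~<><>q fails at 2, so []~<><>q is false at 0.
      At 2: <><>q is true, so ~<><>q is false.
Satisfying worlds: none.

0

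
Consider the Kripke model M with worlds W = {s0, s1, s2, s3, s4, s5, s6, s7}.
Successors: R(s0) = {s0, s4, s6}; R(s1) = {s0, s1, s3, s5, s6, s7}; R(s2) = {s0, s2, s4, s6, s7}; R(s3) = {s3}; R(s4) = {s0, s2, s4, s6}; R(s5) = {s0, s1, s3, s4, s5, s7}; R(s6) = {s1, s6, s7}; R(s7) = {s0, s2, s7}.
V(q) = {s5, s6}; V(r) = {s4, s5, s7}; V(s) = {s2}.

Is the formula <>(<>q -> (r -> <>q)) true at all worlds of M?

Yes

Let φ = <>(<>q -> (r -> <>q)). Evaluate φ at each world:
  s0 (successors {s0, s4, s6}): φ is true.
  s1 (successors {s0, s1, s3, s5, s6, s7}): φ is true.
  s2 (successors {s0, s2, s4, s6, s7}): φ is true.
  s3 (successors {s3}): φ is true.
  s4 (successors {s0, s2, s4, s6}): φ is true.
  s5 (successors {s0, s1, s3, s4, s5, s7}): φ is true.
  s6 (successors {s1, s6, s7}): φ is true.
  s7 (successors {s0, s2, s7}): φ is true.
For instance, at s2:
  At s2: <>(<>q -> (r -> <>q)) requires <>q -> (r -> <>q) at some successor in {s0, s2, s4, s6, s7}.
    <>q -> (r -> <>q) holds at s0, so <>(<>q -> (r -> <>q)) is true at s2.
      At s0: <>q is true, r -> <>q is true, so <>q -> (r -> <>q) is true.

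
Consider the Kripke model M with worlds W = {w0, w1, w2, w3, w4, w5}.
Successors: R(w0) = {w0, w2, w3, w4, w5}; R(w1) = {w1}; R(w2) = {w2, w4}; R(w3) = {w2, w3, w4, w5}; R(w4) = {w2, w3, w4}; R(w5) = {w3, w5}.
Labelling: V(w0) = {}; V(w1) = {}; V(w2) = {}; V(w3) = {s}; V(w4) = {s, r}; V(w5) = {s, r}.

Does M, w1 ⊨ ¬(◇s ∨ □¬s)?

At w1: ◇s ∨ □¬s is true, so ¬(◇s ∨ □¬s) is false.
  At w1: ◇s is false, □¬s is true, so ◇s ∨ □¬s is true.
    At w1: ◇s requires s at some successor in {w1}.
      At w1: s is false.
    So ◇s is false at w1.
    At w1: □¬s requires ¬s at every successor {w1}.
      At w1: ¬s is true.
    So □¬s is true at w1.

No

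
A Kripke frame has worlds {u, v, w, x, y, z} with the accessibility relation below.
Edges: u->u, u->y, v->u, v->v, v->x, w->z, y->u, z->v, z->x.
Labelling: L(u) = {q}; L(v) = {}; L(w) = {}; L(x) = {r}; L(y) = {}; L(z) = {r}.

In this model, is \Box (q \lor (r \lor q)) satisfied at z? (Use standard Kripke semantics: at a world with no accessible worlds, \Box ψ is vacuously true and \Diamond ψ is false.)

No

Recall that \Box ψ holds at a world iff ψ holds at every accessible world, and \Diamond ψ holds iff ψ holds at some accessible world.
At z: \Box (q \lor (r \lor q)) requires q \lor (r \lor q) at every successor {v, x}.
  q \lor (r \lor q) fails at v, so \Box (q \lor (r \lor q)) is false at z.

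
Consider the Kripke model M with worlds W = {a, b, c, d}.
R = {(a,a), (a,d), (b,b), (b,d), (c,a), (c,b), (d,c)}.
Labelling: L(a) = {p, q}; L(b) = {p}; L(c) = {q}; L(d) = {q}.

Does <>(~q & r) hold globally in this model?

No

Recall that <>ψ holds at a world iff ψ holds at some accessible world.
Let φ = <>(~q & r). Evaluate φ at each world:
  a (successors {a, d}): φ is false.
  b (successors {b, d}): φ is false.
  c (successors {a, b}): φ is false.
  d (successors {c}): φ is false.
Detail at a (counterexample):
  At a: <>(~q & r) requires ~q & r at some successor in {a, d}.
    At a: ~q & r is false.
    At d: ~q & r is false.
  So <>(~q & r) is false at a.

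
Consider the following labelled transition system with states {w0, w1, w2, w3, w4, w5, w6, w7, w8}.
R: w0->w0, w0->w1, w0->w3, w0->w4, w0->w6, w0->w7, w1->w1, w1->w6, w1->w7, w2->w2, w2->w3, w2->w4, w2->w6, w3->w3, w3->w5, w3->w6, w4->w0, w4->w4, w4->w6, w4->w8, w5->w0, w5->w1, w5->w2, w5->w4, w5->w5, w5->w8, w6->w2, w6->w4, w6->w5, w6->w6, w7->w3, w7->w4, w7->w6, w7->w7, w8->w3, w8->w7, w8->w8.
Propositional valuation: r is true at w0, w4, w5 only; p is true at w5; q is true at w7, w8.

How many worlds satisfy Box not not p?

0

Let φ = Box not not p. Evaluate φ at each world:
  w0 (successors {w0, w1, w3, w4, w6, w7}): φ is false.
  w1 (successors {w1, w6, w7}): φ is false.
  w2 (successors {w2, w3, w4, w6}): φ is false.
  w3 (successors {w3, w5, w6}): φ is false.
  w4 (successors {w0, w4, w6, w8}): φ is false.
  w5 (successors {w0, w1, w2, w4, w5, w8}): φ is false.
  w6 (successors {w2, w4, w5, w6}): φ is false.
  w7 (successors {w3, w4, w6, w7}): φ is false.
  w8 (successors {w3, w7, w8}): φ is false.
For instance, at w6:
  At w6: Box not not p requires not not p at every successor {w2, w4, w5, w6}.
    not not p fails at w2, so Box not not p is false at w6.
Satisfying worlds: none.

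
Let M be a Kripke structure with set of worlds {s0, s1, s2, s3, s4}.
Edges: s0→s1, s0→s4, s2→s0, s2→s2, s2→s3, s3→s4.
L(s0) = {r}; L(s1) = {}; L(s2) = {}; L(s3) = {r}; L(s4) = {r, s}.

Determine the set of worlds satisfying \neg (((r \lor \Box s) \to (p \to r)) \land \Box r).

Let φ = \neg (((r \lor \Box s) \to (p \to r)) \land \Box r). Evaluate φ at each world:
  s0 (successors {s1, s4}): φ is true.
  s1 (successors ∅): φ is false.
  s2 (successors {s0, s2, s3}): φ is true.
  s3 (successors {s4}): φ is false.
  s4 (successors ∅): φ is false.
For instance, at s3:
  At s3: ((r \lor \Box s) \to (p \to r)) \land \Box r is true, so \neg (((r \lor \Box s) \to (p \to r)) \land \Box r) is false.
    At s3: (r \lor \Box s) \to (p \to r) is true, \Box r is true, so ((r \lor \Box s) \to (p \to r)) \land \Box r is true.
      At s3: r \lor \Box s is true, p \to r is true, so (r \lor \Box s) \to (p \to r) is true.
      At s3: \Box r requires r at every successor {s4}.
        At s4: r is true.
      So \Box r is true at s3.
Satisfying worlds: {s0, s2}

s0, s2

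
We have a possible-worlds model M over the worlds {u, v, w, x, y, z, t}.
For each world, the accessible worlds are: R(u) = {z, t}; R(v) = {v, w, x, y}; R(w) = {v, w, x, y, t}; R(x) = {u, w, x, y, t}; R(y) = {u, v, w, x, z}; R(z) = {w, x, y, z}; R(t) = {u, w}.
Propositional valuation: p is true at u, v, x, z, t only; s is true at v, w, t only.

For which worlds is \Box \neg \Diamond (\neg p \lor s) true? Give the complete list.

Let φ = \Box \neg \Diamond (\neg p \lor s). Evaluate φ at each world:
  u (successors {z, t}): φ is false.
  v (successors {v, w, x, y}): φ is false.
  w (successors {v, w, x, y, t}): φ is false.
  x (successors {u, w, x, y, t}): φ is false.
  y (successors {u, v, w, x, z}): φ is false.
  z (successors {w, x, y, z}): φ is false.
  t (successors {u, w}): φ is false.
For instance, at t:
  At t: \Box \neg \Diamond (\neg p \lor s) requires \neg \Diamond (\neg p \lor s) at every successor {u, w}.
    \neg \Diamond (\neg p \lor s) fails at u, so \Box \neg \Diamond (\neg p \lor s) is false at t.
      At u: \Diamond (\neg p \lor s) is true, so \neg \Diamond (\neg p \lor s) is false.
Satisfying worlds: none.

none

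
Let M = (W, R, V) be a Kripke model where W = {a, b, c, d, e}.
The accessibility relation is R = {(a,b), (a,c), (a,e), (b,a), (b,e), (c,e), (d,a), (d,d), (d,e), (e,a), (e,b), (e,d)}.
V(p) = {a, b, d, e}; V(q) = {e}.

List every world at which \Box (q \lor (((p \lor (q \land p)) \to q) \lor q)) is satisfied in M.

Recall that \Box ψ holds at a world iff ψ holds at every accessible world, and \Diamond ψ holds iff ψ holds at some accessible world.
Let φ = \Box (q \lor (((p \lor (q \land p)) \to q) \lor q)). Evaluate φ at each world:
  a (successors {b, c, e}): φ is false.
  b (successors {a, e}): φ is false.
  c (successors {e}): φ is true.
  d (successors {a, d, e}): φ is false.
  e (successors {a, b, d}): φ is false.
For instance, at e:
  At e: \Box (q \lor (((p \lor (q \land p)) \to q) \lor q)) requires q \lor (((p \lor (q \land p)) \to q) \lor q) at every successor {a, b, d}.
    q \lor (((p \lor (q \land p)) \to q) \lor q) fails at a, so \Box (q \lor (((p \lor (q \land p)) \to q) \lor q)) is false at e.
Satisfying worlds: {c}

c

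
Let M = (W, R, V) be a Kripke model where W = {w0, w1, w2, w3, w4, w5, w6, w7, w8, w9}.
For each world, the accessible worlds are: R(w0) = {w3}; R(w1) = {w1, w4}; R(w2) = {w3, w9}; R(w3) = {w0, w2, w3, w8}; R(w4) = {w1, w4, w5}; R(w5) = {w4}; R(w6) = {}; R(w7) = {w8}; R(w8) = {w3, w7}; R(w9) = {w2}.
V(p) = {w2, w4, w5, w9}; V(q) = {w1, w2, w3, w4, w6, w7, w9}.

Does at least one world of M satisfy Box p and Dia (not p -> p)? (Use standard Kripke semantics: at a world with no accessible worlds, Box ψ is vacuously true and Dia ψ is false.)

Yes

Let φ = Box p and Dia (not p -> p). Evaluate φ at each world:
  w0 (successors {w3}): φ is false.
  w1 (successors {w1, w4}): φ is false.
  w2 (successors {w3, w9}): φ is false.
  w3 (successors {w0, w2, w3, w8}): φ is false.
  w4 (successors {w1, w4, w5}): φ is false.
  w5 (successors {w4}): φ is true.
  w6 (successors ∅): φ is false.
  w7 (successors {w8}): φ is false.
  w8 (successors {w3, w7}): φ is false.
  w9 (successors {w2}): φ is true.
Detail at w5 (witness):
  At w5: Box p is true, Dia (not p -> p) is true, so Box p and Dia (not p -> p) is true.
    At w5: Box p requires p at every successor {w4}.
      At w4: p is true.
    So Box p is true at w5.
    At w5: Dia (not p -> p) requires not p -> p at some successor in {w4}.
      not p -> p holds at w4, so Dia (not p -> p) is true at w5.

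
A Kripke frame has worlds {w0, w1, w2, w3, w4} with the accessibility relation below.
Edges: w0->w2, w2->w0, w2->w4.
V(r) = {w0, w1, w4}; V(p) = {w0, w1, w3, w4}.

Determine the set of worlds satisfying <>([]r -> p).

w2

Let φ = <>([]r -> p). Evaluate φ at each world:
  w0 (successors {w2}): φ is false.
  w1 (successors ∅): φ is false.
  w2 (successors {w0, w4}): φ is true.
  w3 (successors ∅): φ is false.
  w4 (successors ∅): φ is false.
For instance, at w0:
  At w0: <>([]r -> p) requires []r -> p at some successor in {w2}.
    At w2: []r -> p is false.
  So <>([]r -> p) is false at w0.
Satisfying worlds: {w2}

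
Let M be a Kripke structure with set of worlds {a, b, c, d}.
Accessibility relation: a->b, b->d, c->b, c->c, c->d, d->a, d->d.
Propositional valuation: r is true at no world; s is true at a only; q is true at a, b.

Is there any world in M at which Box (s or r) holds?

No

Recall that Box ψ holds at a world iff ψ holds at every accessible world, and Dia ψ holds iff ψ holds at some accessible world.
Let φ = Box (s or r). Evaluate φ at each world:
  a (successors {b}): φ is false.
  b (successors {d}): φ is false.
  c (successors {b, c, d}): φ is false.
  d (successors {a, d}): φ is false.
For instance, at a:
  At a: Box (s or r) requires s or r at every successor {b}.
    s or r fails at b, so Box (s or r) is false at a.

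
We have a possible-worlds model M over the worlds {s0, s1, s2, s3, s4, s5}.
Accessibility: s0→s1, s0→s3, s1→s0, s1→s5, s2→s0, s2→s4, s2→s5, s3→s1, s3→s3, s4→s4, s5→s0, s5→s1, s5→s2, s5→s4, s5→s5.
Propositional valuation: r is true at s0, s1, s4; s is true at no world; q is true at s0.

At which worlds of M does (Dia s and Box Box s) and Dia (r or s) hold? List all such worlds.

none

Recall that Box ψ holds at a world iff ψ holds at every accessible world, and Dia ψ holds iff ψ holds at some accessible world.
Let φ = (Dia s and Box Box s) and Dia (r or s). Evaluate φ at each world:
  s0 (successors {s1, s3}): φ is false.
  s1 (successors {s0, s5}): φ is false.
  s2 (successors {s0, s4, s5}): φ is false.
  s3 (successors {s1, s3}): φ is false.
  s4 (successors {s4}): φ is false.
  s5 (successors {s0, s1, s2, s4, s5}): φ is false.
For instance, at s5:
  At s5: Dia s and Box Box s is false, Dia (r or s) is true, so (Dia s and Box Box s) and Dia (r or s) is false.
    At s5: Dia s is false, Box Box s is false, so Dia s and Box Box s is false.
      At s5: Dia s requires s at some successor in {s0, s1, s2, s4, s5}.
        At s0: s is false.
        At s1: s is false.
        At s2: s is false.
        At s4: s is false.
        At s5: s is false.
      So Dia s is false at s5.
      At s5: Box Box s requires Box s at every successor {s0, s1, s2, s4, s5}.
        Box s fails at s0, so Box Box s is false at s5.
    At s5: Dia (r or s) requires r or s at some successor in {s0, s1, s2, s4, s5}.
      r or s holds at s0, so Dia (r or s) is true at s5.
Satisfying worlds: none.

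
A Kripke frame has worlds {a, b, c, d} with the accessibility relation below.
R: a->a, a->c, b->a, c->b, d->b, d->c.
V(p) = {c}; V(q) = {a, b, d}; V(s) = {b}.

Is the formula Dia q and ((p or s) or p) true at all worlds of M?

Recall that Dia ψ holds at a world iff ψ holds at some accessible world.
Let φ = Dia q and ((p or s) or p). Evaluate φ at each world:
  a (successors {a, c}): φ is false.
  b (successors {a}): φ is true.
  c (successors {b}): φ is true.
  d (successors {b, c}): φ is false.
Detail at a (counterexample):
  At a: Dia q is true, (p or s) or p is false, so Dia q and ((p or s) or p) is false.
    At a: Dia q requires q at some successor in {a, c}.
      q holds at a, so Dia q is true at a.

No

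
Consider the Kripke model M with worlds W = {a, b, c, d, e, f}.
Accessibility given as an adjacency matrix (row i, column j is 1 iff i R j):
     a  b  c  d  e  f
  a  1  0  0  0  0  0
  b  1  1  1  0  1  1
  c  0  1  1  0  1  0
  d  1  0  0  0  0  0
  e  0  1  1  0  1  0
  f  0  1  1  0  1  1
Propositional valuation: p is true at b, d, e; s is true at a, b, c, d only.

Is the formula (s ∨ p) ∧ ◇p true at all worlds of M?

Let φ = (s ∨ p) ∧ ◇p. Evaluate φ at each world:
  a (successors {a}): φ is false.
  b (successors {a, b, c, e, f}): φ is true.
  c (successors {b, c, e}): φ is true.
  d (successors {a}): φ is false.
  e (successors {b, c, e}): φ is true.
  f (successors {b, c, e, f}): φ is false.
Detail at a (counterexample):
  At a: s ∨ p is true, ◇p is false, so (s ∨ p) ∧ ◇p is false.
    At a: ◇p requires p at some successor in {a}.
      At a: p is false.
    So ◇p is false at a.

No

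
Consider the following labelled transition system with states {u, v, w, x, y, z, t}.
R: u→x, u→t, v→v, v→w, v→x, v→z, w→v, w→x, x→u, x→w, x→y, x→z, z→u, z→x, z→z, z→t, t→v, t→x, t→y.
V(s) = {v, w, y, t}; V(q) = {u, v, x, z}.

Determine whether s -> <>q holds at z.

Yes

Recall that <>ψ holds at a world iff ψ holds at some accessible world.
At z: s is false, <>q is true, so s -> <>q is true.
  At z: <>q requires q at some successor in {u, x, z, t}.
    q holds at u, so <>q is true at z.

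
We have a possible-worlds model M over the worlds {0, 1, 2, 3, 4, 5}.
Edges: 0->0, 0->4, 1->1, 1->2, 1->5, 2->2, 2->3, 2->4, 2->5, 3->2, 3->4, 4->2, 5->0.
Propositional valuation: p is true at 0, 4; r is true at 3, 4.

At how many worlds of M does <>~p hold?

Let φ = <>~p. Evaluate φ at each world:
  0 (successors {0, 4}): φ is false.
  1 (successors {1, 2, 5}): φ is true.
  2 (successors {2, 3, 4, 5}): φ is true.
  3 (successors {2, 4}): φ is true.
  4 (successors {2}): φ is true.
  5 (successors {0}): φ is false.
For instance, at 4:
  At 4: <>~p requires ~p at some successor in {2}.
    ~p holds at 2, so <>~p is true at 4.
Satisfying worlds: {1, 2, 3, 4}

4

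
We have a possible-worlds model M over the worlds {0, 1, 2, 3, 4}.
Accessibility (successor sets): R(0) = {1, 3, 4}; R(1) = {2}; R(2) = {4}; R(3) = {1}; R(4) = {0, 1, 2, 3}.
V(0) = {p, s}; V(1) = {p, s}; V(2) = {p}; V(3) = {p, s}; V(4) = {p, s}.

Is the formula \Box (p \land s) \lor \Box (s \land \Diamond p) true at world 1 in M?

No

At 1: \Box (p \land s) is false, \Box (s \land \Diamond p) is false, so \Box (p \land s) \lor \Box (s \land \Diamond p) is false.
  At 1: \Box (p \land s) requires p \land s at every successor {2}.
    p \land s fails at 2, so \Box (p \land s) is false at 1.
  At 1: \Box (s \land \Diamond p) requires s \land \Diamond p at every successor {2}.
    s \land \Diamond p fails at 2, so \Box (s \land \Diamond p) is false at 1.
      At 2: s is false, \Diamond p is true, so s \land \Diamond p is false.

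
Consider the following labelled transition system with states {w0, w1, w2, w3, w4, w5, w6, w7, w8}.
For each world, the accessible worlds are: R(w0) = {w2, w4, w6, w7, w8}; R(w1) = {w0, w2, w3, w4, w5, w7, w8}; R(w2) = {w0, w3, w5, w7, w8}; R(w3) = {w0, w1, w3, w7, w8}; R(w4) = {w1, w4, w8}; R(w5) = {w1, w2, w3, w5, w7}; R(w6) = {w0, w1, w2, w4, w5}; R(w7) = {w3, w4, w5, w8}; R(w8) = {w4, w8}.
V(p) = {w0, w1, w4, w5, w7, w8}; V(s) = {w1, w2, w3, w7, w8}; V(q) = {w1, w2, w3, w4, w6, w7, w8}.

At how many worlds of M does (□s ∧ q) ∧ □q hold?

Recall that □ψ holds at a world iff ψ holds at every accessible world, and ◇ψ holds iff ψ holds at some accessible world.
Let φ = (□s ∧ q) ∧ □q. Evaluate φ at each world:
  w0 (successors {w2, w4, w6, w7, w8}): φ is false.
  w1 (successors {w0, w2, w3, w4, w5, w7, w8}): φ is false.
  w2 (successors {w0, w3, w5, w7, w8}): φ is false.
  w3 (successors {w0, w1, w3, w7, w8}): φ is false.
  w4 (successors {w1, w4, w8}): φ is false.
  w5 (successors {w1, w2, w3, w5, w7}): φ is false.
  w6 (successors {w0, w1, w2, w4, w5}): φ is false.
  w7 (successors {w3, w4, w5, w8}): φ is false.
  w8 (successors {w4, w8}): φ is false.
For instance, at w8:
  At w8: □s ∧ q is false, □q is true, so (□s ∧ q) ∧ □q is false.
    At w8: □s is false, q is true, so □s ∧ q is false.
      At w8: □s requires s at every successor {w4, w8}.
        s fails at w4, so □s is false at w8.
    At w8: □q requires q at every successor {w4, w8}.
      At w4: q is true.
      At w8: q is true.
    So □q is true at w8.
Satisfying worlds: none.

0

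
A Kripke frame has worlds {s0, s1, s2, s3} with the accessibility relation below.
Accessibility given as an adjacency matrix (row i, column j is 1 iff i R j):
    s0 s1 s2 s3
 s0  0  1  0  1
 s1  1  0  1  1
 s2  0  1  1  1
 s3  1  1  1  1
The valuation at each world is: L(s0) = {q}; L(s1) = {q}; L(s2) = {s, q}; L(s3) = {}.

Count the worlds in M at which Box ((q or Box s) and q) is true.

0

Let φ = Box ((q or Box s) and q). Evaluate φ at each world:
  s0 (successors {s1, s3}): φ is false.
  s1 (successors {s0, s2, s3}): φ is false.
  s2 (successors {s1, s2, s3}): φ is false.
  s3 (successors {s0, s1, s2, s3}): φ is false.
For instance, at s2:
  At s2: Box ((q or Box s) and q) requires (q or Box s) and q at every successor {s1, s2, s3}.
    (q or Box s) and q fails at s3, so Box ((q or Box s) and q) is false at s2.
      At s3: q or Box s is false, q is false, so (q or Box s) and q is false.
Satisfying worlds: none.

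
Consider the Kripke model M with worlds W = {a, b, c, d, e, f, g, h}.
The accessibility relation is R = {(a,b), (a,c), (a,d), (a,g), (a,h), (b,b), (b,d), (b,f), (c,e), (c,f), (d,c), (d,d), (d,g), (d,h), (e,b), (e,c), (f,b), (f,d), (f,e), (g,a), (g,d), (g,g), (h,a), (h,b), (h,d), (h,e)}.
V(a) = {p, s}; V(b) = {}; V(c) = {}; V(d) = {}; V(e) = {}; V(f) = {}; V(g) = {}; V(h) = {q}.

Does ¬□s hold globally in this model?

Recall that □ψ holds at a world iff ψ holds at every accessible world, and ◇ψ holds iff ψ holds at some accessible world.
Let φ = ¬□s. Evaluate φ at each world:
  a (successors {b, c, d, g, h}): φ is true.
  b (successors {b, d, f}): φ is true.
  c (successors {e, f}): φ is true.
  d (successors {c, d, g, h}): φ is true.
  e (successors {b, c}): φ is true.
  f (successors {b, d, e}): φ is true.
  g (successors {a, d, g}): φ is true.
  h (successors {a, b, d, e}): φ is true.
For instance, at h:
  At h: □s is false, so ¬□s is true.
    At h: □s requires s at every successor {a, b, d, e}.
      s fails at b, so □s is false at h.

Yes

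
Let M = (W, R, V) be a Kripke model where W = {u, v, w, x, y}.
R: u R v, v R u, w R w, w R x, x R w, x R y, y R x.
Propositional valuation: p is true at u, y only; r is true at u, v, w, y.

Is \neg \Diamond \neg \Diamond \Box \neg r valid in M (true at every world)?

Let φ = \neg \Diamond \neg \Diamond \Box \neg r. Evaluate φ at each world:
  u (successors {v}): φ is false.
  v (successors {u}): φ is false.
  w (successors {w, x}): φ is false.
  x (successors {w, y}): φ is false.
  y (successors {x}): φ is true.
Detail at u (counterexample):
  At u: \Diamond \neg \Diamond \Box \neg r is true, so \neg \Diamond \neg \Diamond \Box \neg r is false.
    At u: \Diamond \neg \Diamond \Box \neg r requires \neg \Diamond \Box \neg r at some successor in {v}.
      \neg \Diamond \Box \neg r holds at v, so \Diamond \neg \Diamond \Box \neg r is true at u.

No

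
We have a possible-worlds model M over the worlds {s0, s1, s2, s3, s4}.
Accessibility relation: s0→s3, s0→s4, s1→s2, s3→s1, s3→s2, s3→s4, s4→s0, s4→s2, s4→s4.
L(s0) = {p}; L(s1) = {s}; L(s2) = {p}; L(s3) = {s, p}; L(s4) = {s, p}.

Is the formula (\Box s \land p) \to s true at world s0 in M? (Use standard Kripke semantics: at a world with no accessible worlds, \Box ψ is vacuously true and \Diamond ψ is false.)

At s0: \Box s \land p is true, s is false, so (\Box s \land p) \to s is false.
  At s0: \Box s is true, p is true, so \Box s \land p is true.
    At s0: \Box s requires s at every successor {s3, s4}.
      At s3: s is true.
      At s4: s is true.
    So \Box s is true at s0.

No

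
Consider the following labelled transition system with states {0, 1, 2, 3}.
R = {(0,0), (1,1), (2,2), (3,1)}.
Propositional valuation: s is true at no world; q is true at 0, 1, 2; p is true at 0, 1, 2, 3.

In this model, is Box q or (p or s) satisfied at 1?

At 1: Box q is true, p or s is true, so Box q or (p or s) is true.
  At 1: Box q requires q at every successor {1}.
    At 1: q is true.
  So Box q is true at 1.

Yes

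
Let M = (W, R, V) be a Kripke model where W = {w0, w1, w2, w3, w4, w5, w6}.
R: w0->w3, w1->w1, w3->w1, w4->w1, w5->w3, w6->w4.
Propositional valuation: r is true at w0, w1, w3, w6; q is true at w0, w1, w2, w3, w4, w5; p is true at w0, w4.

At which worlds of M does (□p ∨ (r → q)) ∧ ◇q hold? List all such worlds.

Recall that □ψ holds at a world iff ψ holds at every accessible world, and ◇ψ holds iff ψ holds at some accessible world.
Let φ = (□p ∨ (r → q)) ∧ ◇q. Evaluate φ at each world:
  w0 (successors {w3}): φ is true.
  w1 (successors {w1}): φ is true.
  w2 (successors ∅): φ is false.
  w3 (successors {w1}): φ is true.
  w4 (successors {w1}): φ is true.
  w5 (successors {w3}): φ is true.
  w6 (successors {w4}): φ is true.
For instance, at w0:
  At w0: □p ∨ (r → q) is true, ◇q is true, so (□p ∨ (r → q)) ∧ ◇q is true.
    At w0: □p is false, r → q is true, so □p ∨ (r → q) is true.
      At w0: □p requires p at every successor {w3}.
        p fails at w3, so □p is false at w0.
    At w0: ◇q requires q at some successor in {w3}.
      q holds at w3, so ◇q is true at w0.
Satisfying worlds: {w0, w1, w3, w4, w5, w6}

w0, w1, w3, w4, w5, w6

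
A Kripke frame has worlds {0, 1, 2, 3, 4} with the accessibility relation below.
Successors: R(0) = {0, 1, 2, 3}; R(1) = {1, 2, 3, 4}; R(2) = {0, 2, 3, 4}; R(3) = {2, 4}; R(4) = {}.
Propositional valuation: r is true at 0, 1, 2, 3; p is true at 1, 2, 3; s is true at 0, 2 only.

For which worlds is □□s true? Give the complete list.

Let φ = □□s. Evaluate φ at each world:
  0 (successors {0, 1, 2, 3}): φ is false.
  1 (successors {1, 2, 3, 4}): φ is false.
  2 (successors {0, 2, 3, 4}): φ is false.
  3 (successors {2, 4}): φ is false.
  4 (successors ∅): φ is true.
For instance, at 2:
  At 2: □□s requires □s at every successor {0, 2, 3, 4}.
    □s fails at 0, so □□s is false at 2.
      At 0: □s requires s at every successor {0, 1, 2, 3}.
        s fails at 1, so □s is false at 0.
Satisfying worlds: {4}

4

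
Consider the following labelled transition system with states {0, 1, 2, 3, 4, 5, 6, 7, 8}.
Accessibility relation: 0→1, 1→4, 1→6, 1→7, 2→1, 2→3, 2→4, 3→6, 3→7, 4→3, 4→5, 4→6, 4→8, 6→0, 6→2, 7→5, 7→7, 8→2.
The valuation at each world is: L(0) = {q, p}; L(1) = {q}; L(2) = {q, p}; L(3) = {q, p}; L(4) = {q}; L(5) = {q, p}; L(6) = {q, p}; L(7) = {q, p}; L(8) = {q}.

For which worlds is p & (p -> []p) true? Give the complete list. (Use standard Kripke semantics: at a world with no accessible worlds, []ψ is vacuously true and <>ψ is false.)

Recall that []ψ holds at a world iff ψ holds at every accessible world, and <>ψ holds iff ψ holds at some accessible world.
Let φ = p & (p -> []p). Evaluate φ at each world:
  0 (successors {1}): φ is false.
  1 (successors {4, 6, 7}): φ is false.
  2 (successors {1, 3, 4}): φ is false.
  3 (successors {6, 7}): φ is true.
  4 (successors {3, 5, 6, 8}): φ is false.
  5 (successors ∅): φ is true.
  6 (successors {0, 2}): φ is true.
  7 (successors {5, 7}): φ is true.
  8 (successors {2}): φ is false.
For instance, at 1:
  At 1: p is false, p -> []p is true, so p & (p -> []p) is false.
    At 1: p is false, []p is false, so p -> []p is true.
      At 1: []p requires p at every successor {4, 6, 7}.
        p fails at 4, so []p is false at 1.
Satisfying worlds: {3, 5, 6, 7}

3, 5, 6, 7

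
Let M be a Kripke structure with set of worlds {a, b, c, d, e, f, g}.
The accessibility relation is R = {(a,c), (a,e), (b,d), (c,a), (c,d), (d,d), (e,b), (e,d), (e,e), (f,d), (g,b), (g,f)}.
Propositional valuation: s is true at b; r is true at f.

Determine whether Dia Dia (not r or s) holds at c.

At c: Dia Dia (not r or s) requires Dia (not r or s) at some successor in {a, d}.
  Dia (not r or s) holds at a, so Dia Dia (not r or s) is true at c.
    At a: Dia (not r or s) requires not r or s at some successor in {c, e}.
      not r or s holds at c, so Dia (not r or s) is true at a.

Yes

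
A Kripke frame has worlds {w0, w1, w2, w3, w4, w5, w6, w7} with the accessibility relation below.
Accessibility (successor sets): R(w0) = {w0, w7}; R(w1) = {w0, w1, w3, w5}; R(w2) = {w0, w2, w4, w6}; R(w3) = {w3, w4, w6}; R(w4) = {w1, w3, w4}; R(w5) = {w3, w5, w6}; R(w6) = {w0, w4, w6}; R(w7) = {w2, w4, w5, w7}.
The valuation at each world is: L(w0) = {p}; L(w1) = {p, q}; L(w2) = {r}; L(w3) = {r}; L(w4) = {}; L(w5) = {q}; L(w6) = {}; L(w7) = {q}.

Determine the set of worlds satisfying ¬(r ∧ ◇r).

w0, w1, w4, w5, w6, w7

Let φ = ¬(r ∧ ◇r). Evaluate φ at each world:
  w0 (successors {w0, w7}): φ is true.
  w1 (successors {w0, w1, w3, w5}): φ is true.
  w2 (successors {w0, w2, w4, w6}): φ is false.
  w3 (successors {w3, w4, w6}): φ is false.
  w4 (successors {w1, w3, w4}): φ is true.
  w5 (successors {w3, w5, w6}): φ is true.
  w6 (successors {w0, w4, w6}): φ is true.
  w7 (successors {w2, w4, w5, w7}): φ is true.
For instance, at w3:
  At w3: r ∧ ◇r is true, so ¬(r ∧ ◇r) is false.
    At w3: r is true, ◇r is true, so r ∧ ◇r is true.
      At w3: ◇r requires r at some successor in {w3, w4, w6}.
        r holds at w3, so ◇r is true at w3.
Satisfying worlds: {w0, w1, w4, w5, w6, w7}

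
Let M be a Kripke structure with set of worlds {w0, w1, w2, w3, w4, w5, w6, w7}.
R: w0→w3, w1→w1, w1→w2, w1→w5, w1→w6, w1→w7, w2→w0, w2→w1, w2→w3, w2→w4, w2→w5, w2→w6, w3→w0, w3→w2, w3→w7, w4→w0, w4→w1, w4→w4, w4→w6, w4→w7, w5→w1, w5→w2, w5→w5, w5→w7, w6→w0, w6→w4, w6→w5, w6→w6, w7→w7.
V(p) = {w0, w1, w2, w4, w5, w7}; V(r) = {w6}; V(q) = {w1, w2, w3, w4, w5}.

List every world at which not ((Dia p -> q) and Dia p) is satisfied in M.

Let φ = not ((Dia p -> q) and Dia p). Evaluate φ at each world:
  w0 (successors {w3}): φ is true.
  w1 (successors {w1, w2, w5, w6, w7}): φ is false.
  w2 (successors {w0, w1, w3, w4, w5, w6}): φ is false.
  w3 (successors {w0, w2, w7}): φ is false.
  w4 (successors {w0, w1, w4, w6, w7}): φ is false.
  w5 (successors {w1, w2, w5, w7}): φ is false.
  w6 (successors {w0, w4, w5, w6}): φ is true.
  w7 (successors {w7}): φ is true.
For instance, at w2:
  At w2: (Dia p -> q) and Dia p is true, so not ((Dia p -> q) and Dia p) is false.
    At w2: Dia p -> q is true, Dia p is true, so (Dia p -> q) and Dia p is true.
      At w2: Dia p is true, q is true, so Dia p -> q is true.
      At w2: Dia p requires p at some successor in {w0, w1, w3, w4, w5, w6}.
        p holds at w0, so Dia p is true at w2.
Satisfying worlds: {w0, w6, w7}

w0, w6, w7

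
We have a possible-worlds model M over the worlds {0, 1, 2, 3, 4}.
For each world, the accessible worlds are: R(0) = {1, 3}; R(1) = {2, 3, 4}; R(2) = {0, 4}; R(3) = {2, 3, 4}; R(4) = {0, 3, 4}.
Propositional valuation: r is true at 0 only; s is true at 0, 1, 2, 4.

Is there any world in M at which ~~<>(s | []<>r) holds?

Recall that []ψ holds at a world iff ψ holds at every accessible world, and <>ψ holds iff ψ holds at some accessible world.
Let φ = ~~<>(s | []<>r). Evaluate φ at each world:
  0 (successors {1, 3}): φ is true.
  1 (successors {2, 3, 4}): φ is true.
  2 (successors {0, 4}): φ is true.
  3 (successors {2, 3, 4}): φ is true.
  4 (successors {0, 3, 4}): φ is true.
Detail at 0 (witness):
  At 0: ~<>(s | []<>r) is false, so ~~<>(s | []<>r) is true.
    At 0: <>(s | []<>r) is true, so ~<>(s | []<>r) is false.
      At 0: <>(s | []<>r) requires s | []<>r at some successor in {1, 3}.
        s | []<>r holds at 1, so <>(s | []<>r) is true at 0.

Yes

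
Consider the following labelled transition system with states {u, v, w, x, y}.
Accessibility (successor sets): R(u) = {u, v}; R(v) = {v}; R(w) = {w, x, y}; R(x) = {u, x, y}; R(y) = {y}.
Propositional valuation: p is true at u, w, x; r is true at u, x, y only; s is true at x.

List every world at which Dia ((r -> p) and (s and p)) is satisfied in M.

Let φ = Dia ((r -> p) and (s and p)). Evaluate φ at each world:
  u (successors {u, v}): φ is false.
  v (successors {v}): φ is false.
  w (successors {w, x, y}): φ is true.
  x (successors {u, x, y}): φ is true.
  y (successors {y}): φ is false.
For instance, at u:
  At u: Dia ((r -> p) and (s and p)) requires (r -> p) and (s and p) at some successor in {u, v}.
    At u: (r -> p) and (s and p) is false.
    At v: (r -> p) and (s and p) is false.
  So Dia ((r -> p) and (s and p)) is false at u.
Satisfying worlds: {w, x}

w, x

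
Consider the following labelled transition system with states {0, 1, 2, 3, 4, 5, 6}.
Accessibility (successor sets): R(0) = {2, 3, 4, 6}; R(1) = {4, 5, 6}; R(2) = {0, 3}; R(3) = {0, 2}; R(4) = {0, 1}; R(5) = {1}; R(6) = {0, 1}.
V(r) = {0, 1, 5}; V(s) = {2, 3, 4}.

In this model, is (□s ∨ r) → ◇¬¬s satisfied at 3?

At 3: □s ∨ r is false, ◇¬¬s is true, so (□s ∨ r) → ◇¬¬s is true.
  At 3: □s is false, r is false, so □s ∨ r is false.
    At 3: □s requires s at every successor {0, 2}.
      s fails at 0, so □s is false at 3.
  At 3: ◇¬¬s requires ¬¬s at some successor in {0, 2}.
    ¬¬s holds at 2, so ◇¬¬s is true at 3.

Yes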